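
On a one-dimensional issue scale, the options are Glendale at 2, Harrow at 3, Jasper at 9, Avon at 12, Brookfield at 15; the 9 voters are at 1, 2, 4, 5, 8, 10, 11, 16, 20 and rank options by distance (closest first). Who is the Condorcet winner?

With single-peaked preferences on a line, the Condorcet winner is the candidate closest to the median voter.
The median voter (position 8) is closest to Jasper at 9.
Check: Jasper vs Avon — voters closer to Jasper: 6 of 9.

Jasper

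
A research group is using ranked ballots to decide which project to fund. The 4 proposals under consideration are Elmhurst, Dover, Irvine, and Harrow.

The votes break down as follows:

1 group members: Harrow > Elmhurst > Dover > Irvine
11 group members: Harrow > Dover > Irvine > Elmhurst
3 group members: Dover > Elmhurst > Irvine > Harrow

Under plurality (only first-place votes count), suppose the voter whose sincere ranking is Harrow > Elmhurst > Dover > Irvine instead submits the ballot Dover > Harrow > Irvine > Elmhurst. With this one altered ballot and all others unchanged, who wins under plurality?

First-place totals with the altered ballot: Elmhurst 0, Dover 4, Irvine 0, Harrow 11.
The winner is unchanged: still Harrow.

Harrow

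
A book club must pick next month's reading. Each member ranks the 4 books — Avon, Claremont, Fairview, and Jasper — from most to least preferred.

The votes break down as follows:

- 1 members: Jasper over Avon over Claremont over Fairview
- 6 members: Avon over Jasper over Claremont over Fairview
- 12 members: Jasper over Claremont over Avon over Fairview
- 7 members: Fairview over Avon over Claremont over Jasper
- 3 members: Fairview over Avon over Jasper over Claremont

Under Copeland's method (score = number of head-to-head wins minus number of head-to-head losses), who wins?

Avon

Pairwise results:
  Avon vs Claremont: Avon wins 17–12.
  Avon vs Fairview: Avon wins 19–10.
  Avon vs Jasper: Avon wins 16–13.
  Claremont vs Fairview: Claremont wins 19–10.
  Claremont vs Jasper: Jasper wins 22–7.
  Fairview vs Jasper: Jasper wins 19–10.
Copeland scores (wins − losses):
  Avon: 3 − 0 = 3
  Claremont: 1 − 2 = -1
  Fairview: 0 − 3 = -3
  Jasper: 2 − 1 = 1
Avon has the best Copeland score.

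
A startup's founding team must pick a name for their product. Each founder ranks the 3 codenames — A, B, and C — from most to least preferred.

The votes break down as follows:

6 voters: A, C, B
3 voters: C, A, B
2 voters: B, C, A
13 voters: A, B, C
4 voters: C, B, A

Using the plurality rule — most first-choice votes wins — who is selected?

First-place vote totals:
  A: 19
  B: 2
  C: 7
A has the most first-place votes.

A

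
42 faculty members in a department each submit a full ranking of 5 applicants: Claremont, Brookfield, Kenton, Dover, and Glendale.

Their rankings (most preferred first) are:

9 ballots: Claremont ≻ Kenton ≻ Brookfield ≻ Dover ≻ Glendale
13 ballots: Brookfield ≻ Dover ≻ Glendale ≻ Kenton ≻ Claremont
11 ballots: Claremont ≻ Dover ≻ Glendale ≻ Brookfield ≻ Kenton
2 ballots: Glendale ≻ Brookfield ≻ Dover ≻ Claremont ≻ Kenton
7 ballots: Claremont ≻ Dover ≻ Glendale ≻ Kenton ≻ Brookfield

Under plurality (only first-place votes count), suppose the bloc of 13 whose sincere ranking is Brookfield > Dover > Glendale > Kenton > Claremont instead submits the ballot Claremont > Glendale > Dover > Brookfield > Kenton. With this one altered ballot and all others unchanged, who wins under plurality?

First-place totals with the altered ballot: Claremont 40, Brookfield 0, Kenton 0, Dover 0, Glendale 2.
The winner is unchanged: still Claremont.

Claremont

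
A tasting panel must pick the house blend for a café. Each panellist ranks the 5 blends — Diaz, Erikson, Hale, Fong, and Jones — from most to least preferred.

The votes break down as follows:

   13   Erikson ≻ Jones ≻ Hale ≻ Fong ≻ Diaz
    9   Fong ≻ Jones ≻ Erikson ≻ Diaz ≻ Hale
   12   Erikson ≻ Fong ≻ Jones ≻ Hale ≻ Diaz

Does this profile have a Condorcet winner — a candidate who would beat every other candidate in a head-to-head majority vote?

Yes

Head-to-head results (34 voters total):
Diaz vs Erikson: Erikson wins 34–0.
Diaz vs Hale: Hale wins 25–9.
Diaz vs Fong: Fong wins 34–0.
Diaz vs Jones: Jones wins 34–0.
Erikson vs Hale: Erikson wins 34–0.
Erikson vs Fong: Erikson wins 25–9.
Erikson vs Jones: Erikson wins 25–9.
Hale vs Fong: Fong wins 21–13.
Hale vs Jones: Jones wins 34–0.
Fong vs Jones: Fong wins 21–13.
Erikson beats each rival — Diaz (34–0), Hale (34–0), Fong (25–9), Jones (25–9) — so Erikson is the Condorcet winner.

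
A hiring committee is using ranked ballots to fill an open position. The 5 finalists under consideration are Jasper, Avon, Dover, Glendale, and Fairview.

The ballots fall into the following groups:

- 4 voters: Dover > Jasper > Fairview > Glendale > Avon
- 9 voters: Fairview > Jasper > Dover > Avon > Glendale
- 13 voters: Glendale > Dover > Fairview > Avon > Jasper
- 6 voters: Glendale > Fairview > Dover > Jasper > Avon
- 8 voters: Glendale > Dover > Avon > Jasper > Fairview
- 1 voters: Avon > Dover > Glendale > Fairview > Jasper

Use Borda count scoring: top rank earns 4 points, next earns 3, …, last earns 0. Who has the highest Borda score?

Glendale

Borda scores:
  Jasper: 4·3 + 9·3 + 13·0 + 6·1 + 8·1 + 0 = 53
  Avon: 4·0 + 9·1 + 13·1 + 6·0 + 8·2 + 4 = 42
  Dover: 4·4 + 9·2 + 13·3 + 6·2 + 8·3 + 3 = 112
  Glendale: 4·1 + 9·0 + 13·4 + 6·4 + 8·4 + 2 = 114
  Fairview: 4·2 + 9·4 + 13·2 + 6·3 + 8·0 + 1 = 89
Glendale has the highest total.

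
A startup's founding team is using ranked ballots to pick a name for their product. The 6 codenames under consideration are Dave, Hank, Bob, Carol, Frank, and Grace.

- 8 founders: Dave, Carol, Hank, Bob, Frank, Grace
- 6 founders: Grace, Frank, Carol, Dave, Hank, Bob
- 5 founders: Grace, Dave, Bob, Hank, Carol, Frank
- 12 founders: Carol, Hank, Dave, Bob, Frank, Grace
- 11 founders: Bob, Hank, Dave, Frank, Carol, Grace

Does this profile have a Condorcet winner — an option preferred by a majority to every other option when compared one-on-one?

No

Head-to-head results (42 voters total):
Dave vs Hank: Hank wins 23–19.
Dave vs Bob: Dave wins 31–11.
Dave vs Carol: Dave wins 24–18.
Dave vs Frank: Dave wins 36–6.
Dave vs Grace: Dave wins 31–11.
Hank vs Bob: Hank wins 26–16.
Hank vs Carol: Carol wins 26–16.
Hank vs Frank: Hank wins 36–6.
Hank vs Grace: Hank wins 31–11.
Bob vs Carol: Carol wins 26–16.
Bob vs Frank: Bob wins 36–6.
Bob vs Grace: Bob wins 31–11.
Carol vs Frank: Carol wins 25–17.
Carol vs Grace: Carol wins 31–11.
Frank vs Grace: Frank wins 31–11.
No candidate beats all others: Dave beats Carol beats Hank beats Dave, a majority cycle.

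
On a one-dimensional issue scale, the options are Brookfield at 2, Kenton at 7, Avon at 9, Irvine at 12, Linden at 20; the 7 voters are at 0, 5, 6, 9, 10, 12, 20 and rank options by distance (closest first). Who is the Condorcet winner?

With single-peaked preferences on a line, the Condorcet winner is the candidate closest to the median voter.
The median voter (position 9) is closest to Avon at 9.
Check: Avon vs Brookfield — voters closer to Avon: 5 of 7.

Avon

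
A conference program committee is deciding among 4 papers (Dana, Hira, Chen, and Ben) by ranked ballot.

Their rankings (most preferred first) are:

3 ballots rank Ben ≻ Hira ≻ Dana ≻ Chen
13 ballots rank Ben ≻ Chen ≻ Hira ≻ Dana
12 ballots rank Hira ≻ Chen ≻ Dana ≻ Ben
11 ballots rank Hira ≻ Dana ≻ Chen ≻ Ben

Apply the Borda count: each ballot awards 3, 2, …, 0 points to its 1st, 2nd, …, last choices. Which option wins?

Hira

Borda scores:
  Dana: 3·1 + 13·0 + 12·1 + 11·2 = 37
  Hira: 3·2 + 13·1 + 12·3 + 11·3 = 88
  Chen: 3·0 + 13·2 + 12·2 + 11·1 = 61
  Ben: 3·3 + 13·3 + 12·0 + 11·0 = 48
Hira has the highest total.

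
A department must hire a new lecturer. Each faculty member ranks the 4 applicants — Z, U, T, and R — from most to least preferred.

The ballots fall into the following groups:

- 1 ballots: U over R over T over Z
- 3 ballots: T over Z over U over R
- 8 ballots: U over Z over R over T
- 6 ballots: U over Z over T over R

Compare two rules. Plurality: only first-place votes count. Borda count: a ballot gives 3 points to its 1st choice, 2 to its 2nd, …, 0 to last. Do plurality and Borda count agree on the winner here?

Plurality first-place counts: Z 0, U 15, T 3, R 0 → U.
Borda totals: Z 34, U 48, T 16, R 10 → U.
The two rules agree on U.

Yes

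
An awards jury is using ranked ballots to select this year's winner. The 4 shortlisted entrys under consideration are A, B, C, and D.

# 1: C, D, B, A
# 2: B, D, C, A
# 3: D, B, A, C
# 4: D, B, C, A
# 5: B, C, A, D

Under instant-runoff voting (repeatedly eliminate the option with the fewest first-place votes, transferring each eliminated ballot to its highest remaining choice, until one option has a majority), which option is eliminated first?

Round 1: B 2, D 2, C 1, A 0. A has the fewest and is eliminated.
Round 2: B 2, D 2, C 1. C has the fewest and is eliminated.
Round 3: D 3, B 2. D has a majority.

A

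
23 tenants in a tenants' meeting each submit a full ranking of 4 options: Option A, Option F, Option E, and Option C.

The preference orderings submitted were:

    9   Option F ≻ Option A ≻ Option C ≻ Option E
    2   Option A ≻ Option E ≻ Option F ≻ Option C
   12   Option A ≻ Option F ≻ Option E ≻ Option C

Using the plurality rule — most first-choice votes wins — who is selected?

First-place vote totals:
  Option A: 14
  Option F: 9
  Option E: 0
  Option C: 0
Option A has the most first-place votes.

Option A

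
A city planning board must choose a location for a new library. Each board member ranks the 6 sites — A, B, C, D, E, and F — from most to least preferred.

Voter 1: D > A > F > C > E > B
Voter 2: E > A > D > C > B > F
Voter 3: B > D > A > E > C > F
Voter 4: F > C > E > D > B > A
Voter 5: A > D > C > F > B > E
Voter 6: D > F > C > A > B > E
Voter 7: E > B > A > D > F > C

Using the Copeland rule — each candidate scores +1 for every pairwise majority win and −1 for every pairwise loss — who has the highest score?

Pairwise results:
  A vs B: A wins 4–3.
  A vs C: A wins 5–2.
  A vs D: D wins 4–3.
  A vs E: A wins 4–3.
  A vs F: A wins 5–2.
  B vs C: C wins 5–2.
  B vs D: D wins 5–2.
  B vs E: E wins 4–3.
  B vs F: F wins 4–3.
  C vs D: D wins 6–1.
  C vs E: C wins 4–3.
  C vs F: F wins 4–3.
  D vs E: D wins 4–3.
  D vs F: D wins 6–1.
  E vs F: F wins 4–3.
Copeland scores (wins − losses):
  A: 4 − 1 = 3
  B: 0 − 5 = -5
  C: 2 − 3 = -1
  D: 5 − 0 = 5
  E: 1 − 4 = -3
  F: 3 − 2 = 1
D has the best Copeland score.

D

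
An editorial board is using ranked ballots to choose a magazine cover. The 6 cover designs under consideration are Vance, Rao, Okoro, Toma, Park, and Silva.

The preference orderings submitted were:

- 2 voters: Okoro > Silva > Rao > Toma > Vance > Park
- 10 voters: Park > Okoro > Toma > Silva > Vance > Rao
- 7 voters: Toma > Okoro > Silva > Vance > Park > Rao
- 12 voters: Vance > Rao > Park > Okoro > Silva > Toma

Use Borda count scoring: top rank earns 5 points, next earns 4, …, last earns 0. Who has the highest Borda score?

Okoro

Borda scores:
  Vance: 2·1 + 10·1 + 7·2 + 12·5 = 86
  Rao: 2·3 + 10·0 + 7·0 + 12·4 = 54
  Okoro: 2·5 + 10·4 + 7·4 + 12·2 = 102
  Toma: 2·2 + 10·3 + 7·5 + 12·0 = 69
  Park: 2·0 + 10·5 + 7·1 + 12·3 = 93
  Silva: 2·4 + 10·2 + 7·3 + 12·1 = 61
Okoro has the highest total.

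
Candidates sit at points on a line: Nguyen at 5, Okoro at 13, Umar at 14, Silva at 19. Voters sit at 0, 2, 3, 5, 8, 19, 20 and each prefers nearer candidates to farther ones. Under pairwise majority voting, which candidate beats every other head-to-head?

Nguyen

With single-peaked preferences on a line, the Condorcet winner is the candidate closest to the median voter.
The median voter (position 5) is closest to Nguyen at 5.
Check: Nguyen vs Umar — voters closer to Nguyen: 5 of 7.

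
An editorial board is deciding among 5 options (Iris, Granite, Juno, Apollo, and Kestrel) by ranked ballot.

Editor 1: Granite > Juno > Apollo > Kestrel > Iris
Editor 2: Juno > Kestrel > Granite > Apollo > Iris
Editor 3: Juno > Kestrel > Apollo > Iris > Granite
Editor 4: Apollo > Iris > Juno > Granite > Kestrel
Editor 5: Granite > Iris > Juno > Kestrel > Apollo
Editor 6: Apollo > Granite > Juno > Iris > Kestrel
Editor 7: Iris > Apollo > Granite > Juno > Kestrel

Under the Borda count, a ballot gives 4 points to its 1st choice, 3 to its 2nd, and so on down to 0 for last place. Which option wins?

Juno

Borda scores:
  Iris: 0 + 0 + 1 + 3 + 3 + 1 + 4 = 12
  Granite: 4 + 2 + 0 + 1 + 4 + 3 + 2 = 16
  Juno: 3 + 4 + 4 + 2 + 2 + 2 + 1 = 18
  Apollo: 2 + 1 + 2 + 4 + 0 + 4 + 3 = 16
  Kestrel: 1 + 3 + 3 + 0 + 1 + 0 + 0 = 8
Juno has the highest total.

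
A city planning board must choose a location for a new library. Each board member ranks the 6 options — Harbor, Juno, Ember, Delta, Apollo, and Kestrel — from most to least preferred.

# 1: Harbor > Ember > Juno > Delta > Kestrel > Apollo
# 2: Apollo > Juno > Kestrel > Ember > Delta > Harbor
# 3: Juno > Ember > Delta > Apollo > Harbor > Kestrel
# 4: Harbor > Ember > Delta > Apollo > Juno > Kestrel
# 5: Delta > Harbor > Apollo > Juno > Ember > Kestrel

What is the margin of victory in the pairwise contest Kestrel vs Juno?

5

Ballots ranking Kestrel above Juno: 0.
Ballots ranking Juno above Kestrel: 5.
Juno wins 5–0, a margin of 5.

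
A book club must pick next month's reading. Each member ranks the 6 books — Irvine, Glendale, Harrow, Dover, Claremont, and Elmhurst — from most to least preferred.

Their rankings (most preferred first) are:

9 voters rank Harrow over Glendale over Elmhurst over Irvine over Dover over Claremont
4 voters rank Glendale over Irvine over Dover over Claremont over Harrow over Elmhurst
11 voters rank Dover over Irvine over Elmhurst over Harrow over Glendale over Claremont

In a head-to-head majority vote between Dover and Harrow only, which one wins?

Dover

Ballots ranking Dover above Harrow: 4+11 = 15.
Ballots ranking Harrow above Dover: 9.
Dover wins the head-to-head, 15–9.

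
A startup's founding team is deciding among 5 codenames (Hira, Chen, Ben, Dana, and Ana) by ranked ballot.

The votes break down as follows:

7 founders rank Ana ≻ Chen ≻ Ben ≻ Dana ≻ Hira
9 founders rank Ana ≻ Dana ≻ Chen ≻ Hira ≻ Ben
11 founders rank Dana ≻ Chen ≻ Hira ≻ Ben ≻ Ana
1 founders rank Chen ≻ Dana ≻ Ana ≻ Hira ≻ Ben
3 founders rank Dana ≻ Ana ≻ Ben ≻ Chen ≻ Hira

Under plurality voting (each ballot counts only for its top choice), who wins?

First-place vote totals:
  Hira: 0
  Chen: 1
  Ben: 0
  Dana: 14
  Ana: 16
Ana has the most first-place votes.

Ana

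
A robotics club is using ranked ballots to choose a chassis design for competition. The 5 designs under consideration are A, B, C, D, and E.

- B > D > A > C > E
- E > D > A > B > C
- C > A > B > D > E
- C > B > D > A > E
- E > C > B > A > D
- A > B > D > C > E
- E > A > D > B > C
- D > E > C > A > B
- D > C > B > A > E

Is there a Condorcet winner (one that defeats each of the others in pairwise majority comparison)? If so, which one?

Head-to-head results (9 voters total):
A vs B: A wins 5–4.
A vs C: C wins 5–4.
A vs D: D wins 5–4.
A vs E: A wins 5–4.
B vs C: C wins 5–4.
B vs D: B wins 5–4.
B vs E: B wins 5–4.
C vs D: D wins 6–3.
C vs E: C wins 5–4.
D vs E: D wins 6–3.
No candidate beats all others: A beats B beats D beats A, a majority cycle.

There is no Condorcet winner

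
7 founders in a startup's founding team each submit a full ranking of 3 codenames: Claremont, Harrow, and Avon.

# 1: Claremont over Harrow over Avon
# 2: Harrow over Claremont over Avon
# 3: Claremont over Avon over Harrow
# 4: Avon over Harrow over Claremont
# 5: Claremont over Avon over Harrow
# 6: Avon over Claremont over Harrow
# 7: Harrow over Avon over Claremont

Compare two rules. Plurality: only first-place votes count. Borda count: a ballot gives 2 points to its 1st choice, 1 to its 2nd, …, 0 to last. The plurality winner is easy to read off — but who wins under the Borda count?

Claremont

Plurality first-place counts: Claremont 3, Harrow 2, Avon 2 → Claremont.
Borda totals: Claremont 8, Harrow 6, Avon 7 → Claremont.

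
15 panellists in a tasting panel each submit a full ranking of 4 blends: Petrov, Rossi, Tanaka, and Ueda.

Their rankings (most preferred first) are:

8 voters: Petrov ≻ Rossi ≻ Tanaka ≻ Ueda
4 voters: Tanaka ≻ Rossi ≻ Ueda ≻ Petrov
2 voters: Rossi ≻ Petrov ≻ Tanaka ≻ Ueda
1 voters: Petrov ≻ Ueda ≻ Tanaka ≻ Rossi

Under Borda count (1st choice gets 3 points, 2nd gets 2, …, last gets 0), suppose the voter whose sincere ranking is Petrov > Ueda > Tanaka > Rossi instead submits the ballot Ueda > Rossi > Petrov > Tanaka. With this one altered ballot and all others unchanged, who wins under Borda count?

Borda totals with the altered ballot: Petrov 29, Rossi 32, Tanaka 22, Ueda 7.
The switch changes the winner from Petrov to Rossi.

Rossi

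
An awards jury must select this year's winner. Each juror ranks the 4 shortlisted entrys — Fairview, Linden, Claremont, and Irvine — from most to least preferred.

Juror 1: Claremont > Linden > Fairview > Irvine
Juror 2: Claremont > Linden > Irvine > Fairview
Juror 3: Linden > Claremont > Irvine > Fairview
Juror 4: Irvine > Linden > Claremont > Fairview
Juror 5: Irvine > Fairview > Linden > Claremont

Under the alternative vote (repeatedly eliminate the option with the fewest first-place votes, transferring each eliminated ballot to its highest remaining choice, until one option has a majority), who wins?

Round 1: Claremont 2, Irvine 2, Linden 1, Fairview 0. Fairview has the fewest and is eliminated.
Round 2: Claremont 2, Irvine 2, Linden 1. Linden has the fewest and is eliminated.
Round 3: Claremont 3, Irvine 2. Claremont has a majority.

Claremont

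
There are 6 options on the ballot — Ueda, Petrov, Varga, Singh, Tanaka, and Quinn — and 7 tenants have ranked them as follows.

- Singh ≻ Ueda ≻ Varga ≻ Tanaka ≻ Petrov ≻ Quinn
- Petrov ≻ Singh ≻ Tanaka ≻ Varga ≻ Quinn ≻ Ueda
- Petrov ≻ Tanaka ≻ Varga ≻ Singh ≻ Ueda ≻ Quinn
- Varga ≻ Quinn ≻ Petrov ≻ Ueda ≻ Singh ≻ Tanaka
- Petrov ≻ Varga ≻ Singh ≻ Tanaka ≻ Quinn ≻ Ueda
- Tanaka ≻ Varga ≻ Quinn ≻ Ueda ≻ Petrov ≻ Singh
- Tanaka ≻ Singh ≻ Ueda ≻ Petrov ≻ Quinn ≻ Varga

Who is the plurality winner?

First-place vote totals:
  Ueda: 0
  Petrov: 3
  Varga: 1
  Singh: 1
  Tanaka: 2
  Quinn: 0
Petrov has the most first-place votes.

Petrov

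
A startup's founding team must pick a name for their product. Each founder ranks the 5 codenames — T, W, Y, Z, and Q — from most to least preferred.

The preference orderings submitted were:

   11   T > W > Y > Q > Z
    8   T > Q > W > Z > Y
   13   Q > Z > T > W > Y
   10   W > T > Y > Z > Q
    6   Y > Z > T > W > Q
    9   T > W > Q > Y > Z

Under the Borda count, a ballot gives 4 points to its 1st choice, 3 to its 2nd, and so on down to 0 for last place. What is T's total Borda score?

Borda scores:
  T: 11·4 + 8·4 + 13·2 + 10·3 + 6·2 + 9·4 = 180
  W: 11·3 + 8·2 + 13·1 + 10·4 + 6·1 + 9·3 = 135
  Y: 11·2 + 8·0 + 13·0 + 10·2 + 6·4 + 9·1 = 75
  Z: 11·0 + 8·1 + 13·3 + 10·1 + 6·3 + 9·0 = 75
  Q: 11·1 + 8·3 + 13·4 + 10·0 + 6·0 + 9·2 = 105

180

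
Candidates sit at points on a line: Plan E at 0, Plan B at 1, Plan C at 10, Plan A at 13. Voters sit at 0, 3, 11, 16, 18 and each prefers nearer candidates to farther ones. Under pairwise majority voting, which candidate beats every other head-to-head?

With single-peaked preferences on a line, the Condorcet winner is the candidate closest to the median voter.
The median voter (position 11) is closest to Plan C at 10.
Check: Plan C vs Plan E — voters closer to Plan C: 3 of 5.

Plan C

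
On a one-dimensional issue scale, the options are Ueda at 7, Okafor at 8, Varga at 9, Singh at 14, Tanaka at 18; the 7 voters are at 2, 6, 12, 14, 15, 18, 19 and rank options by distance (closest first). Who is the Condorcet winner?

Singh

With single-peaked preferences on a line, the Condorcet winner is the candidate closest to the median voter.
The median voter (position 14) is closest to Singh at 14.
Check: Singh vs Okafor — voters closer to Singh: 5 of 7.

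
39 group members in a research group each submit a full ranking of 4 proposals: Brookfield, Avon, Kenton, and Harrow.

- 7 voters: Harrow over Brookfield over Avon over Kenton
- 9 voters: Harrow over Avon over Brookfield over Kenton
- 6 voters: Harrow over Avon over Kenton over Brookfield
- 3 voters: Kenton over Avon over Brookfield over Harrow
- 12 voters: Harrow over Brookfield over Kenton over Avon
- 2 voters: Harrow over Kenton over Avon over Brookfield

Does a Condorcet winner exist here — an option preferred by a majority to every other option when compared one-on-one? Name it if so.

Head-to-head results (39 voters total):
Brookfield vs Avon: Avon wins 20–19.
Brookfield vs Kenton: Brookfield wins 28–11.
Brookfield vs Harrow: Harrow wins 36–3.
Avon vs Kenton: Avon wins 22–17.
Avon vs Harrow: Harrow wins 36–3.
Kenton vs Harrow: Harrow wins 36–3.
Harrow beats each rival — Brookfield (36–3), Avon (36–3), Kenton (36–3) — so Harrow is the Condorcet winner.

Harrow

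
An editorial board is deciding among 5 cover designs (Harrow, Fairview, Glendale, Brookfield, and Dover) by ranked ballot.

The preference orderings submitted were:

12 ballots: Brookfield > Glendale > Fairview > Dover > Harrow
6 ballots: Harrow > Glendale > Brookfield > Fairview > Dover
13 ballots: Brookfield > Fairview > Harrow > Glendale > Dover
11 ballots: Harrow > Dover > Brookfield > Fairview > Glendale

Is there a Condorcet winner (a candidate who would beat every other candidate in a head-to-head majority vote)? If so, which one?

Brookfield

Head-to-head results (42 voters total):
Harrow vs Fairview: Fairview wins 25–17.
Harrow vs Glendale: Harrow wins 30–12.
Harrow vs Brookfield: Brookfield wins 25–17.
Harrow vs Dover: Harrow wins 30–12.
Fairview vs Glendale: Fairview wins 24–18.
Fairview vs Brookfield: Brookfield wins 42–0.
Fairview vs Dover: Fairview wins 31–11.
Glendale vs Brookfield: Brookfield wins 36–6.
Glendale vs Dover: Glendale wins 31–11.
Brookfield vs Dover: Brookfield wins 31–11.
Brookfield beats each rival — Harrow (25–17), Fairview (42–0), Glendale (36–6), Dover (31–11) — so Brookfield is the Condorcet winner.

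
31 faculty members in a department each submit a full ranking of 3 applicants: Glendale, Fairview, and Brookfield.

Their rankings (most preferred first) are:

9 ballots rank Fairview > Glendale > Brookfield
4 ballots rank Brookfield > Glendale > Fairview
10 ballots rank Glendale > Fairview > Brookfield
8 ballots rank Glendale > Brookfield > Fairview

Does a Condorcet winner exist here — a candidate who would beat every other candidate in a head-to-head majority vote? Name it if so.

Head-to-head results (31 voters total):
Glendale vs Fairview: Glendale wins 22–9.
Glendale vs Brookfield: Glendale wins 27–4.
Fairview vs Brookfield: Fairview wins 19–12.
Glendale beats each rival — Fairview (22–9), Brookfield (27–4) — so Glendale is the Condorcet winner.

Glendale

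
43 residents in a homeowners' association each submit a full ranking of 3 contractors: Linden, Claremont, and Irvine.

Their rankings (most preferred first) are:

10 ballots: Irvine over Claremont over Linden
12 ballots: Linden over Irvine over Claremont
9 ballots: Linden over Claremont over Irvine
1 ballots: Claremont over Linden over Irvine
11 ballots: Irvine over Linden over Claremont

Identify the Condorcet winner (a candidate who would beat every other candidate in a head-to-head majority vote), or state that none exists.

Head-to-head results (43 voters total):
Linden vs Claremont: Linden wins 32–11.
Linden vs Irvine: Linden wins 22–21.
Claremont vs Irvine: Irvine wins 33–10.
Linden beats each rival — Claremont (32–11), Irvine (22–21) — so Linden is the Condorcet winner.

Linden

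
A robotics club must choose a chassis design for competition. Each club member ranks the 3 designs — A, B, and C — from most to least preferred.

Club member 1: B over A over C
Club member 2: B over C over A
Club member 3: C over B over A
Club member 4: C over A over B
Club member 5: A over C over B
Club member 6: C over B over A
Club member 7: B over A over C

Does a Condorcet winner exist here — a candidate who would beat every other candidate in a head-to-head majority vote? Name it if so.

Head-to-head results (7 voters total):
A vs B: B wins 5–2.
A vs C: C wins 4–3.
B vs C: C wins 4–3.
C beats each rival — A (4–3), B (4–3) — so C is the Condorcet winner.

C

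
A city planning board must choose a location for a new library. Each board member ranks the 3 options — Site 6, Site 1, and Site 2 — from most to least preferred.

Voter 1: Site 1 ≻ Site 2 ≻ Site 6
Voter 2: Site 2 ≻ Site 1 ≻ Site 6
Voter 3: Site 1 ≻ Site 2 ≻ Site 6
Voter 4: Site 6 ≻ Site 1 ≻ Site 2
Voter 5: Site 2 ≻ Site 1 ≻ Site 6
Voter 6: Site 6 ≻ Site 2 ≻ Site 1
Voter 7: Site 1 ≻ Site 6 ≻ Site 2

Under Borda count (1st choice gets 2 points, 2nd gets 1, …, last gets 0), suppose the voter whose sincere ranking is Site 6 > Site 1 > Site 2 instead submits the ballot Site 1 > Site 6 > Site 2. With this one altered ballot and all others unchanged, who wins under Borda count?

Borda totals with the altered ballot: Site 6 4, Site 1 10, Site 2 7.
The winner is unchanged: still Site 1.

Site 1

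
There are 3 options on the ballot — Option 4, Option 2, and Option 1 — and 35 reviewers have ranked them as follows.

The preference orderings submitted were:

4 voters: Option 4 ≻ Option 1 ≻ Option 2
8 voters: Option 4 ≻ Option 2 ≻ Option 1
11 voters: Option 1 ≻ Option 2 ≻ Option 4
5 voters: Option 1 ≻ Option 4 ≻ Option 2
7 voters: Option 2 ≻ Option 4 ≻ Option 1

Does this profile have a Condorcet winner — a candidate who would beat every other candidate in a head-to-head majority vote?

Head-to-head results (35 voters total):
Option 4 vs Option 2: Option 2 wins 18–17.
Option 4 vs Option 1: Option 4 wins 19–16.
Option 2 vs Option 1: Option 1 wins 20–15.
No candidate beats all others: Option 4 beats Option 1 beats Option 2 beats Option 4, a majority cycle.

No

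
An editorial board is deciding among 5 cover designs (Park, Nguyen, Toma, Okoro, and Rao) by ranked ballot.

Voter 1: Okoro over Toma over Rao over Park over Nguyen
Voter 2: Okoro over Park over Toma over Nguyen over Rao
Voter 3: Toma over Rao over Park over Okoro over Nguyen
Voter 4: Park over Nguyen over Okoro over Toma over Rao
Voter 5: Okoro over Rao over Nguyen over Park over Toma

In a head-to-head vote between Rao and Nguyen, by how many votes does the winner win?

Ballots ranking Rao above Nguyen: 3.
Ballots ranking Nguyen above Rao: 2.
Rao wins 3–2, a margin of 1.

1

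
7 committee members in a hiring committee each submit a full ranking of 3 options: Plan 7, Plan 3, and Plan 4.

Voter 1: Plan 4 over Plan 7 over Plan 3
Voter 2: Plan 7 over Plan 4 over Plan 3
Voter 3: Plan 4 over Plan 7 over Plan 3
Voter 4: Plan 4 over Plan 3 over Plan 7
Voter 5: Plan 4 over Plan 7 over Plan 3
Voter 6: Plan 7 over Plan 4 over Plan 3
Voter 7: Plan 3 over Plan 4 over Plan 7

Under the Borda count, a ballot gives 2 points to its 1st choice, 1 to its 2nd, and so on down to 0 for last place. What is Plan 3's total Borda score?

Borda scores:
  Plan 7: 1 + 2 + 1 + 0 + 1 + 2 + 0 = 7
  Plan 3: 0 + 0 + 0 + 1 + 0 + 0 + 2 = 3
  Plan 4: 2 + 1 + 2 + 2 + 2 + 1 + 1 = 11

3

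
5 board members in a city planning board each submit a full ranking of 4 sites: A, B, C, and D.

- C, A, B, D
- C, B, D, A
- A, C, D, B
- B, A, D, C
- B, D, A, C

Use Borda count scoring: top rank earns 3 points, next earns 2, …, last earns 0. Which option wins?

B

Borda scores:
  A: 2 + 0 + 3 + 2 + 1 = 8
  B: 1 + 2 + 0 + 3 + 3 = 9
  C: 3 + 3 + 2 + 0 + 0 = 8
  D: 0 + 1 + 1 + 1 + 2 = 5
B has the highest total.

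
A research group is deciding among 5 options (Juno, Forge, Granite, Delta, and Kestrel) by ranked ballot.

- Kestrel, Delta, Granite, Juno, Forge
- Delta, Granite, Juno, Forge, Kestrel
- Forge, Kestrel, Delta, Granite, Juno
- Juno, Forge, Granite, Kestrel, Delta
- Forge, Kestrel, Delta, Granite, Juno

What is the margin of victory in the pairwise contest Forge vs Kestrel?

3

Ballots ranking Forge above Kestrel: 4.
Ballots ranking Kestrel above Forge: 1.
Forge wins 4–1, a margin of 3.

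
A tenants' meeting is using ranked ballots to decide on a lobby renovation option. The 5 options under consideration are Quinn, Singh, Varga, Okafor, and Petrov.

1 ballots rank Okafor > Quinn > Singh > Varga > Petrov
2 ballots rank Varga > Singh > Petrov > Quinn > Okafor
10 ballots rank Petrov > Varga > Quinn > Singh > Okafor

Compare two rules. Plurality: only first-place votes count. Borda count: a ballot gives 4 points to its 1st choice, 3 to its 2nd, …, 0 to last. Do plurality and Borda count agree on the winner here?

Yes

Plurality first-place counts: Quinn 0, Singh 0, Varga 2, Okafor 1, Petrov 10 → Petrov.
Borda totals: Quinn 25, Singh 18, Varga 39, Okafor 4, Petrov 44 → Petrov.
The two rules agree on Petrov.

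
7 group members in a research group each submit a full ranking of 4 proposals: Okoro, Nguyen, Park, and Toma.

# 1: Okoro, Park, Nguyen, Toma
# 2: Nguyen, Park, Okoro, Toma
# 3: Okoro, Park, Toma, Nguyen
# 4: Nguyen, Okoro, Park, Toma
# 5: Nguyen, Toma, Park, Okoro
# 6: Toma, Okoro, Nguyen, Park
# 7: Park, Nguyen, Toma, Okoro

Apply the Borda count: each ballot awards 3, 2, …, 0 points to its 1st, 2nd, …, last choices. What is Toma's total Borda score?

7

Borda scores:
  Okoro: 3 + 1 + 3 + 2 + 0 + 2 + 0 = 11
  Nguyen: 1 + 3 + 0 + 3 + 3 + 1 + 2 = 13
  Park: 2 + 2 + 2 + 1 + 1 + 0 + 3 = 11
  Toma: 0 + 0 + 1 + 0 + 2 + 3 + 1 = 7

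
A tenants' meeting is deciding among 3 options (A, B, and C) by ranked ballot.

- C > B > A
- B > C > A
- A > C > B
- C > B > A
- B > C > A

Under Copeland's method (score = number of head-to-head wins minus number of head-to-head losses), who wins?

C

Pairwise results:
  A vs B: B wins 4–1.
  A vs C: C wins 4–1.
  B vs C: C wins 3–2.
Copeland scores (wins − losses):
  A: 0 − 2 = -2
  B: 1 − 1 = 0
  C: 2 − 0 = 2
C has the best Copeland score.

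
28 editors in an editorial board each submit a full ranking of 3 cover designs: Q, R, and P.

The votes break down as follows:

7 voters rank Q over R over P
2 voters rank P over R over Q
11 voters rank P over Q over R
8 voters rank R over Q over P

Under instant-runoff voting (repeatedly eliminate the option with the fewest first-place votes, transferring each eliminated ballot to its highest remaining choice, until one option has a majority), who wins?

Round 1: P 13, R 8, Q 7. Q has the fewest and is eliminated.
Round 2: R 15, P 13. R has a majority.

R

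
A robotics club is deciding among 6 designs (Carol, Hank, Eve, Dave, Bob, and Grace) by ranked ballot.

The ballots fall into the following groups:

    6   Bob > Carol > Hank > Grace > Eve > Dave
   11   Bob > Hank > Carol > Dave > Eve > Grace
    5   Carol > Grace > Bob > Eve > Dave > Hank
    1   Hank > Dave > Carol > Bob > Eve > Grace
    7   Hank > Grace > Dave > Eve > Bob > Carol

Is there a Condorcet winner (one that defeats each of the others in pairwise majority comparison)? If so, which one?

Head-to-head results (30 voters total):
Carol vs Hank: Hank wins 19–11.
Carol vs Eve: Carol wins 23–7.
Carol vs Dave: Carol wins 22–8.
Carol vs Bob: Bob wins 24–6.
Carol vs Grace: Carol wins 23–7.
Hank vs Eve: Hank wins 25–5.
Hank vs Dave: Hank wins 25–5.
Hank vs Bob: Bob wins 22–8.
Hank vs Grace: Hank wins 25–5.
Eve vs Dave: Dave wins 19–11.
Eve vs Bob: Bob wins 23–7.
Eve vs Grace: Grace wins 18–12.
Dave vs Bob: Bob wins 22–8.
Dave vs Grace: Grace wins 18–12.
Bob vs Grace: Bob wins 18–12.
Bob beats each rival — Carol (24–6), Hank (22–8), Eve (23–7), Dave (22–8), Grace (18–12) — so Bob is the Condorcet winner.

Bob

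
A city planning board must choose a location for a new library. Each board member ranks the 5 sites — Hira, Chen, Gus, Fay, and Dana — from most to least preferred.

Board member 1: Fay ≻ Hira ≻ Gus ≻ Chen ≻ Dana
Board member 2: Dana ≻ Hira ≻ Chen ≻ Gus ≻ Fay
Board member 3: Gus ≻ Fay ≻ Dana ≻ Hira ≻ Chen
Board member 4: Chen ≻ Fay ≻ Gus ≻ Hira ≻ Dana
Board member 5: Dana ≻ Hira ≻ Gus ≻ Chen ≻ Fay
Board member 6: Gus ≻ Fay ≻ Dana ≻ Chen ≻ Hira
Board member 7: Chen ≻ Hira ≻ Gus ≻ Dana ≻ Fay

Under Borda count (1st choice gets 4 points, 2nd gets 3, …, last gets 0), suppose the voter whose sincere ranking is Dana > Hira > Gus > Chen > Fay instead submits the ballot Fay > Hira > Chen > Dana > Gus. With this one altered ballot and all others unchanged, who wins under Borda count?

Borda totals with the altered ballot: Hira 14, Chen 14, Gus 15, Fay 17, Dana 10.
The switch changes the winner from Gus to Fay.

Fay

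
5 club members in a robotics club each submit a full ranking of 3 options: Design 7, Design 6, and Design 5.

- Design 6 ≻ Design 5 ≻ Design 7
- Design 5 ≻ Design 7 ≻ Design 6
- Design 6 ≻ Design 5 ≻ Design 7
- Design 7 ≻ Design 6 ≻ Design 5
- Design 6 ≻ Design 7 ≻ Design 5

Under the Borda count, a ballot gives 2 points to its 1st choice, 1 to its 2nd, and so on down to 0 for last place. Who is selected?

Design 6

Borda scores:
  Design 7: 0 + 1 + 0 + 2 + 1 = 4
  Design 6: 2 + 0 + 2 + 1 + 2 = 7
  Design 5: 1 + 2 + 1 + 0 + 0 = 4
Design 6 has the highest total.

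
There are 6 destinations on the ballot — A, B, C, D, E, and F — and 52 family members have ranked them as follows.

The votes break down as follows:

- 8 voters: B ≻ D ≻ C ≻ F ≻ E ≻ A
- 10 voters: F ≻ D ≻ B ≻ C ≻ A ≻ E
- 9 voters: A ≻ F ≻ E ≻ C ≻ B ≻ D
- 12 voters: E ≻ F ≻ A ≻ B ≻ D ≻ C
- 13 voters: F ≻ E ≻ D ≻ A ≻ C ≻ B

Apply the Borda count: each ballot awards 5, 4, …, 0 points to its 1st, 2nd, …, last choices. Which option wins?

F

Borda scores:
  A: 8·0 + 10·1 + 9·5 + 12·3 + 13·2 = 117
  B: 8·5 + 10·3 + 9·1 + 12·2 + 13·0 = 103
  C: 8·3 + 10·2 + 9·2 + 12·0 + 13·1 = 75
  D: 8·4 + 10·4 + 9·0 + 12·1 + 13·3 = 123
  E: 8·1 + 10·0 + 9·3 + 12·5 + 13·4 = 147
  F: 8·2 + 10·5 + 9·4 + 12·4 + 13·5 = 215
F has the highest total.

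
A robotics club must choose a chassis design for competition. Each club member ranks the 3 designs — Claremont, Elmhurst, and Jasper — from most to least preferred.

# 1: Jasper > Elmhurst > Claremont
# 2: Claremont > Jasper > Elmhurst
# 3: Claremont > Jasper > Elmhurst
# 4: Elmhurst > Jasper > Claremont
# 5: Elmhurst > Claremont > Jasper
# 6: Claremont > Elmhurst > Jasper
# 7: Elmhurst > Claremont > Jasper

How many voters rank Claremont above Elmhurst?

Ballots ranking Claremont above Elmhurst: 3.
Ballots ranking Elmhurst above Claremont: 4.
So 3 of 7 voters prefer Claremont to Elmhurst.

3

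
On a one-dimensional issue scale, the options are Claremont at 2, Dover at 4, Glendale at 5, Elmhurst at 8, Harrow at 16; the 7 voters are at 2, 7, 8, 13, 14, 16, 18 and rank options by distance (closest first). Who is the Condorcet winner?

With single-peaked preferences on a line, the Condorcet winner is the candidate closest to the median voter.
The median voter (position 13) is closest to Harrow at 16.
Check: Harrow vs Dover — voters closer to Harrow: 4 of 7.

Harrow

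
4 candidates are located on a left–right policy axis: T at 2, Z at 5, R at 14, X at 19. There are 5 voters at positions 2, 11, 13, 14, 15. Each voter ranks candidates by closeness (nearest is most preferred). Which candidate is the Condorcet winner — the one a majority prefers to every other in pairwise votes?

R

With single-peaked preferences on a line, the Condorcet winner is the candidate closest to the median voter.
The median voter (position 13) is closest to R at 14.
Check: R vs Z — voters closer to R: 4 of 5.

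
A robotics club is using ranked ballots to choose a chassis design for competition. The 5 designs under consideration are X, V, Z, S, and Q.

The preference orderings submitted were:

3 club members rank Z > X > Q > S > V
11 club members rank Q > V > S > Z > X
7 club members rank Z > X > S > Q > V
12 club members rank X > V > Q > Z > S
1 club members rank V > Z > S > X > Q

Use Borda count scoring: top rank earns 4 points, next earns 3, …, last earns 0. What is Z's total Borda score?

Borda scores:
  X: 3·3 + 11·0 + 7·3 + 12·4 + 1 = 79
  V: 3·0 + 11·3 + 7·0 + 12·3 + 4 = 73
  Z: 3·4 + 11·1 + 7·4 + 12·1 + 3 = 66
  S: 3·1 + 11·2 + 7·2 + 12·0 + 2 = 41
  Q: 3·2 + 11·4 + 7·1 + 12·2 + 0 = 81

66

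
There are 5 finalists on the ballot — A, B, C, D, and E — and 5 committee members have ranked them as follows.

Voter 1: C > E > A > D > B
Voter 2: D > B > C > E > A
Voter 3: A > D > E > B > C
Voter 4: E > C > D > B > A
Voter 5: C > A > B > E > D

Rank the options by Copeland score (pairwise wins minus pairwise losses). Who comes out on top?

Pairwise results:
  A vs B: A wins 3–2.
  A vs C: C wins 4–1.
  A vs D: A wins 3–2.
  A vs E: E wins 3–2.
  B vs C: C wins 3–2.
  B vs D: D wins 4–1.
  B vs E: E wins 3–2.
  C vs D: C wins 3–2.
  C vs E: C wins 3–2.
  D vs E: E wins 3–2.
Copeland scores (wins − losses):
  A: 2 − 2 = 0
  B: 0 − 4 = -4
  C: 4 − 0 = 4
  D: 1 − 3 = -2
  E: 3 − 1 = 2
C has the best Copeland score.

C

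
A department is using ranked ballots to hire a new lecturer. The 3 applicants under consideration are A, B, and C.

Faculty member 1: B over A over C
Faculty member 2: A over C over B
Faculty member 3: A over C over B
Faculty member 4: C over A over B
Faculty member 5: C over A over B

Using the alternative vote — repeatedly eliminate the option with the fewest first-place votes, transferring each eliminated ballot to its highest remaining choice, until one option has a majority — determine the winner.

Round 1: A 2, C 2, B 1. B has the fewest and is eliminated.
Round 2: A 3, C 2. A has a majority.

A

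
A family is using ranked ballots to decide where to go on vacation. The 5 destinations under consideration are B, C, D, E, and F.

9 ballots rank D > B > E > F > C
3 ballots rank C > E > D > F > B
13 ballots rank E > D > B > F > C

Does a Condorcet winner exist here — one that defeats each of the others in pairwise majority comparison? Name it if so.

E

Head-to-head results (25 voters total):
B vs C: B wins 22–3.
B vs D: D wins 25–0.
B vs E: E wins 16–9.
B vs F: B wins 22–3.
C vs D: D wins 22–3.
C vs E: E wins 22–3.
C vs F: F wins 22–3.
D vs E: E wins 16–9.
D vs F: D wins 25–0.
E vs F: E wins 25–0.
E beats each rival — B (16–9), C (22–3), D (16–9), F (25–0) — so E is the Condorcet winner.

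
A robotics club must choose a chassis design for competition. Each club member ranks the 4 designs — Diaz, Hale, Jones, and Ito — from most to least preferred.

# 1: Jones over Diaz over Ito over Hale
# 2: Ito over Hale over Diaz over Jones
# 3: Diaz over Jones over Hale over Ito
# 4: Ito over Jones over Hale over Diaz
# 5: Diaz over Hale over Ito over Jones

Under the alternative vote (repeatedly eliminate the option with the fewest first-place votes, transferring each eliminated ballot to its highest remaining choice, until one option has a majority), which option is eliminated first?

Hale

Round 1: Diaz 2, Ito 2, Jones 1, Hale 0. Hale has the fewest and is eliminated.
Round 2: Diaz 2, Ito 2, Jones 1. Jones has the fewest and is eliminated.
Round 3: Diaz 3, Ito 2. Diaz has a majority.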